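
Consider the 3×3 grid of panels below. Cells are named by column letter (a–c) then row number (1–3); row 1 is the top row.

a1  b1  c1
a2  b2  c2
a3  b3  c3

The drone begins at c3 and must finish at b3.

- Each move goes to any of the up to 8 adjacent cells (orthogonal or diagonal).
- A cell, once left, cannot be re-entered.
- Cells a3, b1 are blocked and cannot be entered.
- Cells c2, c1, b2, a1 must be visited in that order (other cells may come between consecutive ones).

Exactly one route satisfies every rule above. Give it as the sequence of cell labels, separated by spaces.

The waypoints must appear in the order c2, c1, b2, a1, with no cell reused.
Route from c3: up 2 to c1, down-left 1 to b2, up-left 1 to a1, down 1 to a2, down-right 1 to b3 — 6 moves in all.
Check: order respected (c2 at step 1, c1 at step 2, b2 at step 3, a1 at step 4).

c3 c2 c1 b2 a1 a2 b3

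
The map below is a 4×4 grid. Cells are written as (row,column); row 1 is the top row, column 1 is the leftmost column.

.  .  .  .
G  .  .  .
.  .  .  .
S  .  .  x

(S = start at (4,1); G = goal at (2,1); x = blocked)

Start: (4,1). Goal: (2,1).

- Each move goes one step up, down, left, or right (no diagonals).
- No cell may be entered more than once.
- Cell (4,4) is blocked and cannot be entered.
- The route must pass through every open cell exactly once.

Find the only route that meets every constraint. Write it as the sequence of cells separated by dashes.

Need to visit all 15 open cells exactly once, starting at (4,1) and ending at (2,1).
Cell (3,4) has only two open neighbours ((2,4) and (3,3)), so the path must pass straight through it: one of those is the cell it's entered from and the other is where it exits.
Route from (4,1): up 1 to (3,1), right 1 to (3,2), down 1 to (4,2), right 1 to (4,3), up 1 to (3,3), right 1 to (3,4), up 2 to (1,4), left 1 to (1,3), down 1 to (2,3), left 1 to (2,2), up 1 to (1,2), left 1 to (1,1), down 1 to (2,1) — 14 moves in all.
Check: all 15 open cells covered.

(4,1) - (3,1) - (3,2) - (4,2) - (4,3) - (3,3) - (3,4) - (2,4) - (1,4) - (1,3) - (2,3) - (2,2) - (1,2) - (1,1) - (2,1)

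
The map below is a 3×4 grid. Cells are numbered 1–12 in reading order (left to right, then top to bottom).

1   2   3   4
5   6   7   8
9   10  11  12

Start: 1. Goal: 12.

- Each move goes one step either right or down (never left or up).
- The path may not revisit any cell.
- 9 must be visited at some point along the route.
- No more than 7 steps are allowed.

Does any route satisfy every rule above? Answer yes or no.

One route that works: 1 → 5 → 9 → 10 → 11 → 12.

yes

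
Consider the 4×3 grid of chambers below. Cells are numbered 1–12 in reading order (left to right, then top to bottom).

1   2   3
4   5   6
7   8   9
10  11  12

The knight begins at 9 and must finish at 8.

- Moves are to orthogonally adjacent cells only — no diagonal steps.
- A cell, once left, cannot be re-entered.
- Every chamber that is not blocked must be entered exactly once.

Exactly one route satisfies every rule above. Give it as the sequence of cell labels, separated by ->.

Need to visit all 12 open cells exactly once, starting at 9 and ending at 8.
Cell 3 has only two open neighbours (6 and 2), so the path must pass straight through it: one of those is the cell it's entered from and the other is where it exits.
Route from 9: down to 12, 2× left (reaching 10), 3× up (reaching 1), 2× right (reaching 3), down to 6, left to 5, down to 8 — 11 moves in all.
Check: all 12 open cells covered.

9 -> 12 -> 11 -> 10 -> 7 -> 4 -> 1 -> 2 -> 3 -> 6 -> 5 -> 8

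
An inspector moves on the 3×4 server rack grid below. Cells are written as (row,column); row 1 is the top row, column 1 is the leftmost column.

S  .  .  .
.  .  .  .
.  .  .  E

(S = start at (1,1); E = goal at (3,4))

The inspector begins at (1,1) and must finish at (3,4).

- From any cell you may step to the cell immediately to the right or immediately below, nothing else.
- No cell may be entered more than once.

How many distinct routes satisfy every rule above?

A right/down-only route from (1,1) to (3,4) makes exactly 2 down-moves and 3 right-moves in some order.
With no other constraints that would be C(5,2) = 10 routes.
That gives 10 routes.

10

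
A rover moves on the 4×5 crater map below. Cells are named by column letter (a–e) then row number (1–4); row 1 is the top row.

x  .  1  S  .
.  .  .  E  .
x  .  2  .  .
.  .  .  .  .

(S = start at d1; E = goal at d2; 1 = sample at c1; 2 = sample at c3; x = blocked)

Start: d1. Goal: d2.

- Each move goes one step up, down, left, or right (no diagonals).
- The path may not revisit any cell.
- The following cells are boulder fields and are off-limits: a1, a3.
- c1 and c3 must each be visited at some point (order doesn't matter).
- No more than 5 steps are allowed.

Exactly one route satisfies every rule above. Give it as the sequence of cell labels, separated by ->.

The budget equals the shortest possible length, so every move has to be on a shortest route through the required cells.
Route from d1: left 1 to c1, down 2 to c3, right 1 to d3, up 1 to d2 — 5 moves in all.
Check: all required cells visited; 5 ≤ 5 moves.

d1 -> c1 -> c2 -> c3 -> d3 -> d2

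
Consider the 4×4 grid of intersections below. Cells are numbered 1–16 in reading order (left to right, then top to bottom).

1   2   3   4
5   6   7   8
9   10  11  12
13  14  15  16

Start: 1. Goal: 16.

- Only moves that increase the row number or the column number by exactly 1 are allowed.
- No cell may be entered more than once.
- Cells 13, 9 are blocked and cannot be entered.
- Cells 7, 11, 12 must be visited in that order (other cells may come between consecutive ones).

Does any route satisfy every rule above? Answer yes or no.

One route that works: 1 → 5 → 6 → 7 → 11 → 12 → 16.

yes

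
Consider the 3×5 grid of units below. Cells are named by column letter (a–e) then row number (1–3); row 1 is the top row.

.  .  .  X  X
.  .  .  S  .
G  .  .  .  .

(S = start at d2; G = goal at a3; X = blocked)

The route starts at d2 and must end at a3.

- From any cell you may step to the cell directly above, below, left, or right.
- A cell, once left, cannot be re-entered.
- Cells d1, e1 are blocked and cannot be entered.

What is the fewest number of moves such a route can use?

4

The Manhattan distance from d2 to a3 is |2−3| + |4−1| = 4, so at least 4 moves are needed.
A route of 4 moves achieves this: d2 → d3 → c3 → b3 → a3.
Since 4 matches the lower bound, it is optimal.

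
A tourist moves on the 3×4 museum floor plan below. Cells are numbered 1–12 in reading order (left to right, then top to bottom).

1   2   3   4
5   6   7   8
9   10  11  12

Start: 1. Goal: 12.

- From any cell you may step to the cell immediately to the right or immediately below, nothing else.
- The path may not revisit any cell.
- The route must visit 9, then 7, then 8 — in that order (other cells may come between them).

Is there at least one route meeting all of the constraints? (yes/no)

7 lies above 9, so going from 9 to 7 would need an upward move — but moves only go right/down, so 9 cannot be visited before 7.

no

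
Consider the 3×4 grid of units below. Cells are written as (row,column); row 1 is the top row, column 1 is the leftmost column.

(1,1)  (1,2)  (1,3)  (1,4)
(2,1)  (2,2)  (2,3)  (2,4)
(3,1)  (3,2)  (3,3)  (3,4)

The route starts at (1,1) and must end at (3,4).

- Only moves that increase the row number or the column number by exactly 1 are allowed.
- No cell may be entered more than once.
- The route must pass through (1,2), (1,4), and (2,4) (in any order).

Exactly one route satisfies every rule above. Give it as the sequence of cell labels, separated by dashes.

Moves only go right or down, so the column and row indices never decrease.
Route from (1,1): 3× right (reaching (1,4)), 2× down (reaching (3,4)) — 5 moves in all.
Check: all required cells visited.

(1,1) - (1,2) - (1,3) - (1,4) - (2,4) - (3,4)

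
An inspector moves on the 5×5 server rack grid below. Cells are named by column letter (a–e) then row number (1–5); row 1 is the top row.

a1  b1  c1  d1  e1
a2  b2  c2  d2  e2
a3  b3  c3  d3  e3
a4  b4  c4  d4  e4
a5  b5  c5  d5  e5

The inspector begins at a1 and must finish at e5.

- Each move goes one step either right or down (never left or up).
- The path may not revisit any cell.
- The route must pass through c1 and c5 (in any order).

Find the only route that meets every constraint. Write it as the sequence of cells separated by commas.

Moves only go right or down, so the column and row indices never decrease.
Route from a1: 2× right (reaching c1), 4× down (reaching c5), 2× right (reaching e5) — 8 moves in all.
Check: all required cells visited.

a1, b1, c1, c2, c3, c4, c5, d5, e5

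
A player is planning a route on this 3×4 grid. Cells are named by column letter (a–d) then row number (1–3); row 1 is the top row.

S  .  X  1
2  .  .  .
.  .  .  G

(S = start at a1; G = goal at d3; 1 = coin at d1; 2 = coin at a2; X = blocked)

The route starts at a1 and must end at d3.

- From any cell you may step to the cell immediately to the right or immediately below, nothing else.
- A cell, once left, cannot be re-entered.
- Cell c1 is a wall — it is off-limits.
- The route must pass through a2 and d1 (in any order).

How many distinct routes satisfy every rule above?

0

A right/down-only route from a1 to d3 makes exactly 2 down-moves and 3 right-moves in some order.
With no other constraints that would be C(5,2) = 10 routes.
a2 is below but to the left of d1: going d1 → a2 would need a leftward move and a2 → d1 an upward move, so no right/down-only route can visit both required cells.
No route satisfies every constraint, so the count is 0.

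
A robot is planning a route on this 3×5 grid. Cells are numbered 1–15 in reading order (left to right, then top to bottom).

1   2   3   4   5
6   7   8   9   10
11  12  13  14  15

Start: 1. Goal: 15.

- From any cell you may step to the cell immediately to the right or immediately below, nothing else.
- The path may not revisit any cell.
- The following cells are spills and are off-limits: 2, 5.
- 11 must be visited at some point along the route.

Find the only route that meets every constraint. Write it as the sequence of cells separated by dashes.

Moves only go right or down, so the column and row indices never decrease.
Route from 1: down 2 to 11, right 4 to 15 — 6 moves in all.
Check: all required cells visited.

1 - 6 - 11 - 12 - 13 - 14 - 15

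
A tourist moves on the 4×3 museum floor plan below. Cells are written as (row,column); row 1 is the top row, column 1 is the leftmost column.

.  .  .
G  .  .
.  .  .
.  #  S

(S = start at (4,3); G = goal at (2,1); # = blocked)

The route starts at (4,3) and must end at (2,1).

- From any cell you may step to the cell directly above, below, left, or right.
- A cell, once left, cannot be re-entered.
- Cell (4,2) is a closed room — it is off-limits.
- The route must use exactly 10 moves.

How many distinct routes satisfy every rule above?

Need simple routes of exactly 10 moves from (4,3) to (2,1) (Manhattan distance 4, so 3 moves are spent on a detour and 3 undoing it).
No route satisfies every constraint, so the count is 0.

0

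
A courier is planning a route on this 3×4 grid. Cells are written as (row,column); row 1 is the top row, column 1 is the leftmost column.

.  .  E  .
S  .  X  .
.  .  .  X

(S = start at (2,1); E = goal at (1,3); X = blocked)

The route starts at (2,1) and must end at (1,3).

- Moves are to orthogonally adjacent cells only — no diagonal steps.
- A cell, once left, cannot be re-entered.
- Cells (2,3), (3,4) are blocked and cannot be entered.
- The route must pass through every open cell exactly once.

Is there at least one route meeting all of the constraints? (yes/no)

no

Cell (2,4) has only one open neighbour but is neither the start nor the goal, so a Hamiltonian route would have to both enter and leave it through the same neighbour — impossible without revisiting.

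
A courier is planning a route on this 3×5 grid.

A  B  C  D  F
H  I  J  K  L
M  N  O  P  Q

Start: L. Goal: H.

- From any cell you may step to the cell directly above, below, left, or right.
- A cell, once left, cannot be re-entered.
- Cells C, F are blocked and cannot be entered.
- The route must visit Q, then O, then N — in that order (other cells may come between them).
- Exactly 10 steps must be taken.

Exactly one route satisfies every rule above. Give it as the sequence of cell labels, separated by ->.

L -> Q -> P -> K -> J -> O -> N -> I -> B -> A -> H

The waypoints must appear in the order Q, O, N, with no cell reused.
Route from L: down to Q, left to P, up to K, left to J, down to O, left to N, 2× up (reaching B), left to A, down to H — 10 moves in all.
Check: order respected (Q at step 1, O at step 5, N at step 6); 10 moves as required.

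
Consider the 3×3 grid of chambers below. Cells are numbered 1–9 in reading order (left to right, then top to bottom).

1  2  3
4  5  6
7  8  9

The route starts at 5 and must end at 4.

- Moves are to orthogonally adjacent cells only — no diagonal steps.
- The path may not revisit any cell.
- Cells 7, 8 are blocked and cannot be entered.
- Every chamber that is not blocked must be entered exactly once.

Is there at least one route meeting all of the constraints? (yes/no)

no

Cell 9 has only one open neighbour but is neither the start nor the goal, so a Hamiltonian route would have to both enter and leave it through the same neighbour — impossible without revisiting.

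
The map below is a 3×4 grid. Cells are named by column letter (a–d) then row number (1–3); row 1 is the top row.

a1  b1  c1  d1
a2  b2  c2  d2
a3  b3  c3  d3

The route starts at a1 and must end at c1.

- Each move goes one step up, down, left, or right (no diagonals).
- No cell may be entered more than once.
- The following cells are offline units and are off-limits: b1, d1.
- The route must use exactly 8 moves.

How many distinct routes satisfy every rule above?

2

Need simple routes of exactly 8 moves from a1 to c1 (Manhattan distance 2, so 3 moves are spent on a detour and 3 undoing it).
Enumerating: a1 a2 a3 b3 c3 d3 d2 c2 c1 | a1 a2 b2 b3 c3 d3 d2 c2 c1.
That gives 2 routes.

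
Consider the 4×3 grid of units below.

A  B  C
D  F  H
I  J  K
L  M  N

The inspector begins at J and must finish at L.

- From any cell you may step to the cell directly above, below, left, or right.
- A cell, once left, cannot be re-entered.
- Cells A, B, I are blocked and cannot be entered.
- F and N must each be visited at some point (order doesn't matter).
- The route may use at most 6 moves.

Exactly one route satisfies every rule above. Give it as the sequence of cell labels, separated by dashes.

Any route must reach F and N and still end at L within 6 moves, so the order of the required stops is forced.
Route from J: up 1 to F, right 1 to H, down 2 to N, left 2 to L — 6 moves in all.
Check: all required cells visited; 6 ≤ 6 moves.

J - F - H - K - N - M - L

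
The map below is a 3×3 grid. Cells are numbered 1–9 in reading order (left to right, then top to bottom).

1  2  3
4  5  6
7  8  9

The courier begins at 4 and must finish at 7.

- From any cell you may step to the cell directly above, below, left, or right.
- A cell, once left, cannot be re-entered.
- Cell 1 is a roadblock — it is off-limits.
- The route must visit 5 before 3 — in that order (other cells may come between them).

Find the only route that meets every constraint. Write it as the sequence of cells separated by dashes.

The waypoints must appear in the order 5, 3, with no cell reused.
Route from 4: right to 5, up to 2, right to 3, 2× down (reaching 9), 2× left (reaching 7) — 7 moves in all.
Check: order respected (5 at step 1, 3 at step 3).

4 - 5 - 2 - 3 - 6 - 9 - 8 - 7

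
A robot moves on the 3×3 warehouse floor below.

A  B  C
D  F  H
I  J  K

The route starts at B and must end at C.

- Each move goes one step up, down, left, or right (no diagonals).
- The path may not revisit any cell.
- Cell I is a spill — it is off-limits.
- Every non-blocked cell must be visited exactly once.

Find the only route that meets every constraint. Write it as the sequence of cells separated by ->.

B -> A -> D -> F -> J -> K -> H -> C

Need to visit all 8 open cells exactly once, starting at B and ending at C.
Cell A has only two open neighbours (D and B), so the path must pass straight through it: one of those is the cell it's entered from and the other is where it exits.
Route from B: left 1 to A, down 1 to D, right 1 to F, down 1 to J, right 1 to K, up 2 to C — 7 moves in all.
Check: all 8 open cells covered.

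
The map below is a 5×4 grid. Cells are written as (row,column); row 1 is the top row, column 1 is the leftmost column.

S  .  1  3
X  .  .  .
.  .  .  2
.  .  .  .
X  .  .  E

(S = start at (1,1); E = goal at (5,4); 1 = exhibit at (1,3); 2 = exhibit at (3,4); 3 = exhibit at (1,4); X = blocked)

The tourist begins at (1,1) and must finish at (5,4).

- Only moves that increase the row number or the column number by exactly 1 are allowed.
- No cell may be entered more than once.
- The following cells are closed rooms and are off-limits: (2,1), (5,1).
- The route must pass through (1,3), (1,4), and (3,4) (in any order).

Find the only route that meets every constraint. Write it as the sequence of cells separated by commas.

Moves only go right or down, so the column and row indices never decrease.
Route from (1,1): 3× right (reaching (1,4)), 4× down (reaching (5,4)) — 7 moves in all.
Check: all required cells visited.

(1,1), (1,2), (1,3), (1,4), (2,4), (3,4), (4,4), (5,4)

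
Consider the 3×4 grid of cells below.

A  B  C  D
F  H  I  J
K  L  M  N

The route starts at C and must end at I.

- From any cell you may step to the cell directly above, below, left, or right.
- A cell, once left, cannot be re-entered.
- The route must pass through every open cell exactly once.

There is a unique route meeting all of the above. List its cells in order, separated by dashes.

C - D - J - N - M - L - K - F - A - B - H - I

Need to visit all 12 open cells exactly once, starting at C and ending at I.
Cell N has only two open neighbours (J and M), so the path must pass straight through it: one of those is the cell it's entered from and the other is where it exits.
Route from C: right to D, 2× down (reaching N), 3× left (reaching K), 2× up (reaching A), right to B, down to H, right to I — 11 moves in all.
Check: all 12 open cells covered.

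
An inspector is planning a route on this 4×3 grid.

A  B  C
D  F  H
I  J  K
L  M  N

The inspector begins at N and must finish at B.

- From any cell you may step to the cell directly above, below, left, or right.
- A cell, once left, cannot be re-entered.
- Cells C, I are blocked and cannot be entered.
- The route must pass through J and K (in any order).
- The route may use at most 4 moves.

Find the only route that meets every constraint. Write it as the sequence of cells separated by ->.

N -> K -> J -> F -> B

Any route must reach J and K and still end at B within 4 moves, so the order of the required stops is forced.
Route from N: up 1 to K, left 1 to J, up 2 to B — 4 moves in all.
Check: all required cells visited; 4 ≤ 4 moves.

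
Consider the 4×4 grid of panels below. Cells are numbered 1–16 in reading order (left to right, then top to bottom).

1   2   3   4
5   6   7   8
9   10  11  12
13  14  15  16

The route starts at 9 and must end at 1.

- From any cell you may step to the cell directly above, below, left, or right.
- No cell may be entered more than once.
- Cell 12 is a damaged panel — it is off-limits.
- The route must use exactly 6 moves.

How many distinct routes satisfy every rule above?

7

Need simple routes of exactly 6 moves from 9 to 1 (Manhattan distance 2, so 2 moves are spent on a detour and 2 undoing it).
Enumerating: 9 5 6 7 3 2 1 | 9 13 14 10 6 2 1 | 9 13 14 10 6 5 1 | 9 10 6 7 3 2 1 | 9 10 11 7 3 2 1 | 9 10 11 7 6 2 1 | 9 10 11 7 6 5 1.
That gives 7 routes.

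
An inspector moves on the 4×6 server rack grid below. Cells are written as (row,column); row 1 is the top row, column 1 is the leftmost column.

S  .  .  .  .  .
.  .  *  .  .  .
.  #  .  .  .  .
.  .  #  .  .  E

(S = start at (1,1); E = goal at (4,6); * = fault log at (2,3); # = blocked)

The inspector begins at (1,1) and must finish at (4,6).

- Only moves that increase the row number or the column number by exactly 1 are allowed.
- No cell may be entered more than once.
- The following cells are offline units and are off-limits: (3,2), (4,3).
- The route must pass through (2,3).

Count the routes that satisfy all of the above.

A right/down-only route from (1,1) to (4,6) makes exactly 3 down-moves and 5 right-moves in some order.
With no other constraints that would be C(8,3) = 56 routes.
Split at (2,3) and multiply the segment counts (each segment already excludes blocked cells): (1,1)→(2,3): 3; (2,3)→(4,6): 9; product = 27.
That gives 27 routes.

27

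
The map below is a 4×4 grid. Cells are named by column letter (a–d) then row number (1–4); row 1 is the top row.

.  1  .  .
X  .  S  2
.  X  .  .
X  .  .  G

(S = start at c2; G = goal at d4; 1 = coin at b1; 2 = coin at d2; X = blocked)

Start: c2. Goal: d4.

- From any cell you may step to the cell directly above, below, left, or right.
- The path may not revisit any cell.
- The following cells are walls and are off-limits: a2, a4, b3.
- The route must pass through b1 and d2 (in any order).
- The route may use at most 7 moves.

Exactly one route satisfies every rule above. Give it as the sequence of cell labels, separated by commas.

The 7-move cap with required stops at b1, d2 leaves no slack for detours.
Route from c2: left to b2, up to b1, 2× right (reaching d1), 3× down (reaching d4) — 7 moves in all.
Check: all required cells visited; 7 ≤ 7 moves.

c2, b2, b1, c1, d1, d2, d3, d4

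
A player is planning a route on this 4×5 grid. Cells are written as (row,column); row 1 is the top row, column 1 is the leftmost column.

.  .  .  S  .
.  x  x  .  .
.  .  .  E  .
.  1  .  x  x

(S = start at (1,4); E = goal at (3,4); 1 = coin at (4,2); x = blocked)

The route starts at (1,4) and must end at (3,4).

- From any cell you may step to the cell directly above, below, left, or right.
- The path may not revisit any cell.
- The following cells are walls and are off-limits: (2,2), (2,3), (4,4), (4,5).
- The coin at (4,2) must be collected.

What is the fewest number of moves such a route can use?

10

Any route passes through (4,2) somewhere between (1,4) and (3,4). Summing Manhattan distances along the two legs ((1,4) → (4,2) → (3,4)) gives a lower bound of 5 + 3 = 8 moves.
The shortest route satisfying every rule uses 10 moves: (1,4) → (1,3) → (1,2) → (1,1) → (2,1) → (3,1) → (4,1) → (4,2) → (3,2) → (3,3) → (3,4).
The bound of 8 isn't tight here; checking systematically, no route of length 8 through 9 satisfies every constraint, so 10 is the minimum.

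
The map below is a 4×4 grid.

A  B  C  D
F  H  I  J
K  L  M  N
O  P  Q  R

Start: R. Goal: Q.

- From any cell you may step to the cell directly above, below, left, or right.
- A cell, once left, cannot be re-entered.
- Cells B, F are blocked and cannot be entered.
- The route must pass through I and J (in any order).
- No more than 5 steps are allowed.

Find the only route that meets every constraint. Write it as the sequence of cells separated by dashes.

Any route must reach I and J and still end at Q within 5 moves, so the order of the required stops is forced.
Route from R: up 2 to J, left 1 to I, down 2 to Q — 5 moves in all.
Check: all required cells visited; 5 ≤ 5 moves.

R - N - J - I - M - Q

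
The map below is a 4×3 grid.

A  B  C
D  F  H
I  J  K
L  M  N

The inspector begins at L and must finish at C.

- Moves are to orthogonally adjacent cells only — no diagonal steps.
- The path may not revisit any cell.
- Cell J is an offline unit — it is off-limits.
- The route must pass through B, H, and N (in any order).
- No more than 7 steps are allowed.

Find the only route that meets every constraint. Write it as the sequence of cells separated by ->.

Any route must reach B, H, and N and still end at C within 7 moves, so the order of the required stops is forced.
Route from L: 2× right (reaching N), 2× up (reaching H), left to F, up to B, right to C — 7 moves in all.
Check: all required cells visited; 7 ≤ 7 moves.

L -> M -> N -> K -> H -> F -> B -> C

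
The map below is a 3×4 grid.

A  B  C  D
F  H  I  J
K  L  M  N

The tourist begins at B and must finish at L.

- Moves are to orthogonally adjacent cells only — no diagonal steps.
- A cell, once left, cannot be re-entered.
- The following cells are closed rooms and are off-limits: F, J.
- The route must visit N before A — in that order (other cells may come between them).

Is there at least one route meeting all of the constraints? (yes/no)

no

N must be visited but has only one open neighbour (M), and it is neither the start nor the goal — the route would have to enter and leave through M, re-entering it.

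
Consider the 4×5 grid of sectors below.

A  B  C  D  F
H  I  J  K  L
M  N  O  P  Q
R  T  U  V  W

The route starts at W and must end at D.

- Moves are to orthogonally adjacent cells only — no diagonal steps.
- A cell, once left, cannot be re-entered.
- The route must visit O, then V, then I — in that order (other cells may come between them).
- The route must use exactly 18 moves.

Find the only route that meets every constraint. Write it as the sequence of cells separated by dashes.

The waypoints must appear in the order O, V, I, with no cell reused.
Route from W: up 2 to L, left 2 to J, down 1 to O, right 1 to P, down 1 to V, left 3 to R, up 1 to M, right 1 to N, up 1 to I, left 1 to H, up 1 to A, right 3 to D — 18 moves in all.
Check: order respected (O at step 5, V at step 7, I at step 13); 18 moves as required.

W - Q - L - K - J - O - P - V - U - T - R - M - N - I - H - A - B - C - D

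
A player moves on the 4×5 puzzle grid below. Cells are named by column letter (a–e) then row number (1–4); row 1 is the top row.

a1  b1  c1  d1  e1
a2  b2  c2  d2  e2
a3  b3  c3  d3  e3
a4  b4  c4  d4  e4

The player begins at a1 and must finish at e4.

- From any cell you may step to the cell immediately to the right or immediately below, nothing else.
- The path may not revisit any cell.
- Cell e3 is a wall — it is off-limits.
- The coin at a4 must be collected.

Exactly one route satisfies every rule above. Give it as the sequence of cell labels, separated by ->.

a1 -> a2 -> a3 -> a4 -> b4 -> c4 -> d4 -> e4

Moves only go right or down, so the column and row indices never decrease.
Route from a1: down 3 to a4, right 4 to e4 — 7 moves in all.
Check: all required cells visited.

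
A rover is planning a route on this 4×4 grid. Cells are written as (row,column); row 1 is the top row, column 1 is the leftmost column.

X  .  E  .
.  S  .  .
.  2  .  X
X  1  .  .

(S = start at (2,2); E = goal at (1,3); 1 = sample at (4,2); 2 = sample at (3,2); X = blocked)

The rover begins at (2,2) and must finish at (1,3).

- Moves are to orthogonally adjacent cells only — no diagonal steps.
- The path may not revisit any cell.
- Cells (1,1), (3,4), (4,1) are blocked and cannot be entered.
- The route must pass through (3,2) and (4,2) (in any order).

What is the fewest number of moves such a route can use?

Any route passes through (3,2) and (4,2) in some order between (2,2) and (1,3). Summing Manhattan distances along each leg and taking the cheapest ordering ((2,2) → (4,2) → (3,2) → (1,3)) gives a lower bound of 2 + 1 + 3 = 6 moves.
A route of 6 moves achieves this: (2,2) → (3,2) → (4,2) → (4,3) → (3,3) → (2,3) → (1,3).
Since 6 matches the lower bound, it is optimal.

6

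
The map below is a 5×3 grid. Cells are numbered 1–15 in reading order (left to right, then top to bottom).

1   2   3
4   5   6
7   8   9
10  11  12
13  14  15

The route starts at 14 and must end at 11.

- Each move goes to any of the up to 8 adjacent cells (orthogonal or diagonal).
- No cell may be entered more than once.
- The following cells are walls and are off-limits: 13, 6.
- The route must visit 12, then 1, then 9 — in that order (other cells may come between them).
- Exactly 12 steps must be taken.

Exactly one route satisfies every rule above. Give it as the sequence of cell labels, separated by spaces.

The waypoints must appear in the order 12, 1, 9, with no cell reused.
Route from 14: right 1 to 15, up 1 to 12, up-left 1 to 8, down-left 1 to 10, up 3 to 1, right 2 to 3, down-left 1 to 5, down-right 1 to 9, down-left 1 to 11 — 12 moves in all.
Check: order respected (12 at step 2, 1 at step 7, 9 at step 11); 12 moves as required.

14 15 12 8 10 7 4 1 2 3 5 9 11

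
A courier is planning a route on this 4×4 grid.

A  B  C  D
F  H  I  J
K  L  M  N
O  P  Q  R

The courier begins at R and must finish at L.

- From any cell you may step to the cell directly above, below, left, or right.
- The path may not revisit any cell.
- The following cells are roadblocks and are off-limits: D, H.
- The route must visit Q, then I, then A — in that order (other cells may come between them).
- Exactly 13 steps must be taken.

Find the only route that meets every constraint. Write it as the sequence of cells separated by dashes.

The waypoints must appear in the order Q, I, A, with no cell reused.
Route from R: left 1 to Q, up 1 to M, right 1 to N, up 1 to J, left 1 to I, up 1 to C, left 2 to A, down 3 to O, right 1 to P, up 1 to L — 13 moves in all.
Check: order respected (Q at step 1, I at step 5, A at step 8); 13 moves as required.

R - Q - M - N - J - I - C - B - A - F - K - O - P - L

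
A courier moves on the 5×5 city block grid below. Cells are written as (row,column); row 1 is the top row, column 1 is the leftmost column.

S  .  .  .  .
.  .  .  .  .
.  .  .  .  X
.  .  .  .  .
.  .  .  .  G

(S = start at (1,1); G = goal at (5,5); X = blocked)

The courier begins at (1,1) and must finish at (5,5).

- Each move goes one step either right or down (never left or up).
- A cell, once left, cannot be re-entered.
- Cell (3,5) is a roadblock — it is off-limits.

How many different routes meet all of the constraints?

55

A right/down-only route from (1,1) to (5,5) makes exactly 4 down-moves and 4 right-moves in some order.
With no other constraints that would be C(8,4) = 70 routes.
Subtract routes through each blocked cell (inclusion–exclusion for overlaps): − through (3,5): 15 → 55.
That gives 55 routes.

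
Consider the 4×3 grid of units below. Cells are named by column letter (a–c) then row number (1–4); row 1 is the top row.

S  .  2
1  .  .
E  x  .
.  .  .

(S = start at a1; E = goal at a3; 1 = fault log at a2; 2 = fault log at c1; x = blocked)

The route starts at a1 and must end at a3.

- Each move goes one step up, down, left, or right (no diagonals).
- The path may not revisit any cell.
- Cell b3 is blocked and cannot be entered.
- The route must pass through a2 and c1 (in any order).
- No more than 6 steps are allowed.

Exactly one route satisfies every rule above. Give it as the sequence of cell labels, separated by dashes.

a1 - b1 - c1 - c2 - b2 - a2 - a3

The 6-move cap with required stops at a2, c1 leaves no slack for detours.
Route from a1: right 2 to c1, down 1 to c2, left 2 to a2, down 1 to a3 — 6 moves in all.
Check: all required cells visited; 6 ≤ 6 moves.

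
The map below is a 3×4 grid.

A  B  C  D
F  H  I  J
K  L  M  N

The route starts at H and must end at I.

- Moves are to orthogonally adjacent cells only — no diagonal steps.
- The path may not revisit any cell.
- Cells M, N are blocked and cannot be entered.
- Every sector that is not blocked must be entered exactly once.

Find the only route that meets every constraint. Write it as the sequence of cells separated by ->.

Need to visit all 10 open cells exactly once, starting at H and ending at I.
Cell A has only two open neighbours (F and B), so the path must pass straight through it: one of those is the cell it's entered from and the other is where it exits.
Route from H: down 1 to L, left 1 to K, up 2 to A, right 3 to D, down 1 to J, left 1 to I — 9 moves in all.
Check: all 10 open cells covered.

H -> L -> K -> F -> A -> B -> C -> D -> J -> I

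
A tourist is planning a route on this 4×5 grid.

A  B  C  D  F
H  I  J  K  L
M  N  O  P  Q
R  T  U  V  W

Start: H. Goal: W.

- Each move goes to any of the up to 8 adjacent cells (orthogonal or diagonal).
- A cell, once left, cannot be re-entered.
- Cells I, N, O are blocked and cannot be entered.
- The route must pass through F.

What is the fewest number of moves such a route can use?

Any route passes through F somewhere between H and W. Summing Chebyshev distances along the two legs (H → F → W) gives a lower bound of 4 + 3 = 7 moves.
A route of 7 moves achieves this: H → B → C → D → F → K → P → W.
Since 7 matches the lower bound, it is optimal.

7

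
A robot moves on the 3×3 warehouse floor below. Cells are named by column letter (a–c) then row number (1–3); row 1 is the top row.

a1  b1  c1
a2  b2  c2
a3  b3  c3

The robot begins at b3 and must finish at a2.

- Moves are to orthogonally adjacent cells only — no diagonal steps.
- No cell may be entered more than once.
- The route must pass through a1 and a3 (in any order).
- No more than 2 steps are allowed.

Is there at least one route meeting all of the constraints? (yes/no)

Even ignoring the no-revisit rule, getting from b3 to a2, taking the cheapest ordering b3 → a3 → a1 → a2 needs at least 1 + 2 + 1 = 4 moves (Manhattan distance per leg), which exceeds the 2-move limit.

no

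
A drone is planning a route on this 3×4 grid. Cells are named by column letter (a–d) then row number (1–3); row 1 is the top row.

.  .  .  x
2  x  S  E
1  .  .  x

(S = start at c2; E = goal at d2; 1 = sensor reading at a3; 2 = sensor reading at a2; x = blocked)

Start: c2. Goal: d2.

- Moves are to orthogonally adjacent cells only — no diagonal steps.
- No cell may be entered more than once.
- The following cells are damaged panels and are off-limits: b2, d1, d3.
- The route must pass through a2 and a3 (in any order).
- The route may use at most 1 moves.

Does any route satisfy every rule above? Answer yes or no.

Every way from a3 onward to d2 runs back through c2, which the route has already used — so it cannot be completed without a revisit.

no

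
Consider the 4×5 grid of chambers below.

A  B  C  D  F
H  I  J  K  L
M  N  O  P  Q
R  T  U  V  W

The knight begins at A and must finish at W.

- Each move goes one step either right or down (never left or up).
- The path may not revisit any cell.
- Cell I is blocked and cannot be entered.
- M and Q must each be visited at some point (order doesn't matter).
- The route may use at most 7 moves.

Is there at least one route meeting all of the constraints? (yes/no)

yes

One route that works: A → H → M → N → O → P → Q → W.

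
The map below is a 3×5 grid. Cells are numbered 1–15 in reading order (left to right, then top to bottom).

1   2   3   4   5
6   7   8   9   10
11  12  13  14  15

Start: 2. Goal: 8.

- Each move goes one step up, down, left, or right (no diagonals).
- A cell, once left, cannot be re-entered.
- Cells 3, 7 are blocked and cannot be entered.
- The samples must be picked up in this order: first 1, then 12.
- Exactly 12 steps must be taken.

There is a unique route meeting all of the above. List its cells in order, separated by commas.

2, 1, 6, 11, 12, 13, 14, 15, 10, 5, 4, 9, 8

The waypoints must appear in the order 1, 12, with no cell reused.
Route from 2: left to 1, 2× down (reaching 11), 4× right (reaching 15), 2× up (reaching 5), left to 4, down to 9, left to 8 — 12 moves in all.
Check: order respected (1 at step 1, 12 at step 4); 12 moves as required.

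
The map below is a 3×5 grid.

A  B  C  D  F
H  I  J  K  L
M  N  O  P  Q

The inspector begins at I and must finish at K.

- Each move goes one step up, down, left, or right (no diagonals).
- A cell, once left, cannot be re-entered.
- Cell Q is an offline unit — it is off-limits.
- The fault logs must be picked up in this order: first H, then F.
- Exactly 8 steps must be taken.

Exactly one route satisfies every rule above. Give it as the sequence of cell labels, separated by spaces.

The waypoints must appear in the order H, F, with no cell reused.
Route from I: left 1 to H, up 1 to A, right 4 to F, down 1 to L, left 1 to K — 8 moves in all.
Check: order respected (H at step 1, F at step 6); 8 moves as required.

I H A B C D F L K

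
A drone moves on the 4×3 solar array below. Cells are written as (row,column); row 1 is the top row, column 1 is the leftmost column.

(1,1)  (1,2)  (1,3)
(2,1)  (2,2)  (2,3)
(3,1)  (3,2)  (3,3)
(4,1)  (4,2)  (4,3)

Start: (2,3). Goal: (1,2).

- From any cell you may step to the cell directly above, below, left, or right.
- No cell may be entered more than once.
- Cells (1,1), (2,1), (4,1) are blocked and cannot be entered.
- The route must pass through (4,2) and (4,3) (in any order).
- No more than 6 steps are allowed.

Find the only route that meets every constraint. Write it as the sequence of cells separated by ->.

Any route must reach (4,2) and (4,3) and still end at (1,2) within 6 moves, so the order of the required stops is forced.
Route from (2,3): down 2 to (4,3), left 1 to (4,2), up 3 to (1,2) — 6 moves in all.
Check: all required cells visited; 6 ≤ 6 moves.

(2,3) -> (3,3) -> (4,3) -> (4,2) -> (3,2) -> (2,2) -> (1,2)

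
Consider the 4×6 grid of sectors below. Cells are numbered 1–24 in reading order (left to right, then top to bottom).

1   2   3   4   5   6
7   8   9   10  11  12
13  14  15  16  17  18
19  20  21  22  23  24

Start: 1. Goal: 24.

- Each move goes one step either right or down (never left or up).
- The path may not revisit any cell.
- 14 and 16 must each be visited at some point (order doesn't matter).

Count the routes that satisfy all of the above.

A right/down-only route from 1 to 24 makes exactly 3 down-moves and 5 right-moves in some order.
With no other constraints that would be C(8,3) = 56 routes.
A monotone route can only reach the required cells in the order 14, 16, so split there and multiply the segment counts: 1→14: 3; 14→16: 1; 16→24: 3; product = 9.
That gives 9 routes.

9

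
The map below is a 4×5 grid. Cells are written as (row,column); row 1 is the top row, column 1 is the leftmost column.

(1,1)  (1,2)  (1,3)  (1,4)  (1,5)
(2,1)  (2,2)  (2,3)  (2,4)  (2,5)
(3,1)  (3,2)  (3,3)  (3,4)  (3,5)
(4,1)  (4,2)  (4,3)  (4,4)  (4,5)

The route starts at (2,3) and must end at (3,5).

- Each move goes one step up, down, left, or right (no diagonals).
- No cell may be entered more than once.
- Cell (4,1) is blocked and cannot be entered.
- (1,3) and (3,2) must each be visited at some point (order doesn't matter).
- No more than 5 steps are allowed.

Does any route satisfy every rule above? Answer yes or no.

Even ignoring the no-revisit rule, getting from (2,3) to (3,5), taking the cheapest ordering (2,3) → (1,3) → (3,2) → (3,5) needs at least 1 + 3 + 3 = 7 moves (Manhattan distance per leg), which exceeds the 5-move limit.

no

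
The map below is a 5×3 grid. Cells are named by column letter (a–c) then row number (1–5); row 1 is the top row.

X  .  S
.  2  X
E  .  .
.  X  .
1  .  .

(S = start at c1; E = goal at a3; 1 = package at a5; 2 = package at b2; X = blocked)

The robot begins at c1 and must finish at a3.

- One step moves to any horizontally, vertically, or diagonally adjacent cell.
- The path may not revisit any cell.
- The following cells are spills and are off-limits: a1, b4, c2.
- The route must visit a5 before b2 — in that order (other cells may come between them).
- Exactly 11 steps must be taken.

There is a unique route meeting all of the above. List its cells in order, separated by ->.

c1 -> b1 -> a2 -> b3 -> a4 -> a5 -> b5 -> c5 -> c4 -> c3 -> b2 -> a3

The waypoints must appear in the order a5, b2, with no cell reused.
Route from c1: left to b1, down-left to a2, down-right to b3, down-left to a4, down to a5, 2× right (reaching c5), 2× up (reaching c3), up-left to b2, down-left to a3 — 11 moves in all.
Check: order respected (1 at step 5, 2 at step 10); 11 moves as required.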